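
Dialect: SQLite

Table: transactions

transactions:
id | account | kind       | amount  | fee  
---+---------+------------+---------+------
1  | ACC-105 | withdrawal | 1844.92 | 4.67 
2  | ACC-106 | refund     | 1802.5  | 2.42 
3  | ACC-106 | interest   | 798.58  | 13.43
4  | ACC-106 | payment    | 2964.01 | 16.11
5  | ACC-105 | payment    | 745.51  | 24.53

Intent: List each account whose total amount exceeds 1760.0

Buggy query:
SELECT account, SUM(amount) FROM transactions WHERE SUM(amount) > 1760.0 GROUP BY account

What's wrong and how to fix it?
Bug: SUM(amount) is an aggregate, but WHERE filters rows before aggregation

Fix: Use HAVING (which filters groups after aggregation) instead of WHERE

Corrected query:
SELECT account, SUM(amount) FROM transactions GROUP BY account HAVING SUM(amount) > 1760.0

Result:
account | SUM(amount)
--------+------------
ACC-105 | 2590.43    
ACC-106 | 5565.09    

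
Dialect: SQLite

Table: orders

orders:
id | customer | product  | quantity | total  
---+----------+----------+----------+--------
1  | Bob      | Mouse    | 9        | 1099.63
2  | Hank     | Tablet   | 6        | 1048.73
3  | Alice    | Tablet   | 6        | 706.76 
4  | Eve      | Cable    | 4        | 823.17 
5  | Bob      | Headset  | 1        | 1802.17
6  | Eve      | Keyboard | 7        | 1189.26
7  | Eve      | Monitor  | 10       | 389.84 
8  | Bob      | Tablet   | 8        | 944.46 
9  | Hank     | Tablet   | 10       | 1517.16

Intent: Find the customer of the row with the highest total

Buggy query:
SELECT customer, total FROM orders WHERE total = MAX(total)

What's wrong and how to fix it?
Bug: MAX(total) is an aggregate and cannot be used directly in WHERE

Fix: Use a subquery: WHERE total = (SELECT MAX(total) FROM orders)

Corrected query:
SELECT customer, total FROM orders WHERE total = (SELECT MAX(total) FROM orders)

Result:
customer | total  
---------+--------
Bob      | 1802.17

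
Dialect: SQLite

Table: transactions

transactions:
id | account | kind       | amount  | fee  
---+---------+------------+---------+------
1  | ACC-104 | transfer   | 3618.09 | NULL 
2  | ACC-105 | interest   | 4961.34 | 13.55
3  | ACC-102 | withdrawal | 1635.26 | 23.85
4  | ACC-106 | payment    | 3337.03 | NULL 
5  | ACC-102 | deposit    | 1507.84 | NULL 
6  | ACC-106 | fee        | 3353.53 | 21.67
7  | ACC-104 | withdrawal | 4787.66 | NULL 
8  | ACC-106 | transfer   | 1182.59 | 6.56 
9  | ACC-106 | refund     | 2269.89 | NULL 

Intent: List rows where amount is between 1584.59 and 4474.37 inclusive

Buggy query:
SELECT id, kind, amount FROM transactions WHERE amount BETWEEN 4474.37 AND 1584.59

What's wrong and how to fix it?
Bug: The bounds are reversed; BETWEEN a AND b requires a <= b to match anything

Fix: Swap the bounds so the smaller value comes first

Corrected query:
SELECT id, kind, amount FROM transactions WHERE amount BETWEEN 1584.59 AND 4474.37

Result:
id | kind       | amount 
---+------------+--------
1  | transfer   | 3618.09
3  | withdrawal | 1635.26
4  | payment    | 3337.03
6  | fee        | 3353.53
9  | refund     | 2269.89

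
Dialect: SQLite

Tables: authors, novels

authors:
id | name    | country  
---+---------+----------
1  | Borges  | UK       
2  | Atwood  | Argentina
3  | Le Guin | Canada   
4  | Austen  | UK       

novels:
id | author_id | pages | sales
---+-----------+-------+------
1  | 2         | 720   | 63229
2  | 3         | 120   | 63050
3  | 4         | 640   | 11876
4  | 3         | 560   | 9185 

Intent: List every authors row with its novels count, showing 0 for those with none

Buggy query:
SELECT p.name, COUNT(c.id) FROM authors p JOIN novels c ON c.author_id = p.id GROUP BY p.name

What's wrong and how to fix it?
Bug: An inner join excludes parents with zero children

Fix: Switch to LEFT JOIN to retain unmatched parent rows

Corrected query:
SELECT p.name, COUNT(c.id) FROM authors p LEFT JOIN novels c ON c.author_id = p.id GROUP BY p.name

Result:
name    | COUNT(c.id)
--------+------------
Atwood  | 1          
Austen  | 1          
Borges  | 0          
Le Guin | 2          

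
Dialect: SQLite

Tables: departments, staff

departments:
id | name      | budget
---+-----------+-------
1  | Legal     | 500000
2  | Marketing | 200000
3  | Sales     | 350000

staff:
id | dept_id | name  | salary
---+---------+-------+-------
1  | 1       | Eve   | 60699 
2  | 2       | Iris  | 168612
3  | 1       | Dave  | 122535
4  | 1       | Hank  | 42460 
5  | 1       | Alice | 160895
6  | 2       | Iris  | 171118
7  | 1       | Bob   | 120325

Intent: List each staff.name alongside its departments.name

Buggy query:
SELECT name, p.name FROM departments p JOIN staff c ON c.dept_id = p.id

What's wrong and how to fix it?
Bug: 'name' exists in both joined tables, so the database can't tell which one is meant

Fix: Prefix ambiguous columns with the table alias

Corrected query:
SELECT c.name, p.name FROM departments p JOIN staff c ON c.dept_id = p.id

Result:
name  | name     
------+----------
Eve   | Legal    
Iris  | Marketing
Dave  | Legal    
Hank  | Legal    
Alice | Legal    
Iris  | Marketing
Bob   | Legal    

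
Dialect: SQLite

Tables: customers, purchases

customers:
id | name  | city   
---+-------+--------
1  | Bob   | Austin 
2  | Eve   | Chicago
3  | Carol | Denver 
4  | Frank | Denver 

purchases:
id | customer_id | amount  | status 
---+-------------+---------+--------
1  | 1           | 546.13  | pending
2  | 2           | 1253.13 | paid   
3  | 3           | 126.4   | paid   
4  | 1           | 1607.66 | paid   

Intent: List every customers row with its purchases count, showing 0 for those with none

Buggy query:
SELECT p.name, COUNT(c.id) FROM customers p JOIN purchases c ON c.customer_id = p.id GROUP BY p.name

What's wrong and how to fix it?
Bug: INNER JOIN drops customers rows that have no matching purchases rows

Fix: Switch to LEFT JOIN to retain unmatched parent rows

Corrected query:
SELECT p.name, COUNT(c.id) FROM customers p LEFT JOIN purchases c ON c.customer_id = p.id GROUP BY p.name

Result:
name  | COUNT(c.id)
------+------------
Bob   | 2          
Carol | 1          
Eve   | 1          
Frank | 0          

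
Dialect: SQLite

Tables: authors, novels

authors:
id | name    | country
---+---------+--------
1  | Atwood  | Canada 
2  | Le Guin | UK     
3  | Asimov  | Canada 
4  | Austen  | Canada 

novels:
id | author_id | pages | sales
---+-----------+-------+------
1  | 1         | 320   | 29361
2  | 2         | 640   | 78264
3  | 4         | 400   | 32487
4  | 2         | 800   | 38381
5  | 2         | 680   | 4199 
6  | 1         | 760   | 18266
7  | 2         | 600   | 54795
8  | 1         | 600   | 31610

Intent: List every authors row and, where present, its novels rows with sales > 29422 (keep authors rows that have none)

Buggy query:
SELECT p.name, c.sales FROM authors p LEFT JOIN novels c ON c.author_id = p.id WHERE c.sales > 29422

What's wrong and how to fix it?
Bug: Filtering c.sales in WHERE discards the NULL rows produced by LEFT JOIN, turning it into an inner join

Fix: Put 'c.sales > 29422' in the JOIN's ON clause instead of WHERE

Corrected query:
SELECT p.name, c.sales FROM authors p LEFT JOIN novels c ON c.author_id = p.id AND c.sales > 29422

Result:
name    | sales
--------+------
Atwood  | 31610
Le Guin | 38381
Le Guin | 54795
Le Guin | 78264
Asimov  | NULL 
Austen  | 32487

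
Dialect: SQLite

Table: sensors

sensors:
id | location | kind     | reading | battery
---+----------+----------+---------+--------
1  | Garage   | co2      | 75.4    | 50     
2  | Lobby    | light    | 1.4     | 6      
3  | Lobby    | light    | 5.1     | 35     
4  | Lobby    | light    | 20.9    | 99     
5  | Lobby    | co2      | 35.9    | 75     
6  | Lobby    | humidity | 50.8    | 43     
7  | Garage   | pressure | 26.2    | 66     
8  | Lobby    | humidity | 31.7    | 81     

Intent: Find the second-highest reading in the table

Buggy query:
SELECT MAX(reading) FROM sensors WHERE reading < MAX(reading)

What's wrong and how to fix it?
Bug: MAX(reading) on the right of the comparison is an aggregate-in-WHERE error

Fix: Put the inner MAX in a scalar subquery

Corrected query:
SELECT MAX(reading) FROM sensors WHERE reading < (SELECT MAX(reading) FROM sensors)

Result:
MAX(reading)
------------
50.8        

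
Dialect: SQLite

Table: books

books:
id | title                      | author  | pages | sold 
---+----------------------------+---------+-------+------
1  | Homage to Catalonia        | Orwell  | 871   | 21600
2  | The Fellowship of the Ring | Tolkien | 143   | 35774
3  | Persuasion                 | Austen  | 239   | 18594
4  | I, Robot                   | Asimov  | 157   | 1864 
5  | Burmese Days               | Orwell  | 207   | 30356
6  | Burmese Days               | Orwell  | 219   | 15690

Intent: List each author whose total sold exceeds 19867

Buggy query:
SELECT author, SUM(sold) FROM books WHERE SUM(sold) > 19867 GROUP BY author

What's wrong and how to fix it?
Bug: Aggregate functions cannot appear in a WHERE clause

Fix: Move the aggregate condition to a HAVING clause

Corrected query:
SELECT author, SUM(sold) FROM books GROUP BY author HAVING SUM(sold) > 19867

Result:
author  | SUM(sold)
--------+----------
Orwell  | 67646    
Tolkien | 35774    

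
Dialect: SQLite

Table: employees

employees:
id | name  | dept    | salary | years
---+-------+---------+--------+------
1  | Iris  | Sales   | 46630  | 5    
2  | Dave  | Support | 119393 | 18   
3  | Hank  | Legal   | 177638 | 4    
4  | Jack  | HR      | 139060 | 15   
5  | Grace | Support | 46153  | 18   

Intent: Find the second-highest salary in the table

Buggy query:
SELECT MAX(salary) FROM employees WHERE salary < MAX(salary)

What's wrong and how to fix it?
Bug: The inner MAX is an aggregate inside WHERE, which is not allowed

Fix: Put the inner MAX in a scalar subquery

Corrected query:
SELECT MAX(salary) FROM employees WHERE salary < (SELECT MAX(salary) FROM employees)

Result:
MAX(salary)
-----------
139060     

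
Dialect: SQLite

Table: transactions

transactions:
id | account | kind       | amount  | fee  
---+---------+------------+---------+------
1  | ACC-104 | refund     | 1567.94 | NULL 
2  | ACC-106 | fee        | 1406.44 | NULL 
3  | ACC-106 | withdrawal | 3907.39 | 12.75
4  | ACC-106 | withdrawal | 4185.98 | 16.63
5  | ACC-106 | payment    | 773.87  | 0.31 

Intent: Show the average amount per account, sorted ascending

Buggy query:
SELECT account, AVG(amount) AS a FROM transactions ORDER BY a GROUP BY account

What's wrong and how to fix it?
Bug: GROUP BY must precede ORDER BY

Fix: Move ORDER BY to the end, after GROUP BY

Corrected query:
SELECT account, AVG(amount) AS a FROM transactions GROUP BY account ORDER BY a

Result:
account | a      
--------+--------
ACC-104 | 1567.94
ACC-106 | 2568.42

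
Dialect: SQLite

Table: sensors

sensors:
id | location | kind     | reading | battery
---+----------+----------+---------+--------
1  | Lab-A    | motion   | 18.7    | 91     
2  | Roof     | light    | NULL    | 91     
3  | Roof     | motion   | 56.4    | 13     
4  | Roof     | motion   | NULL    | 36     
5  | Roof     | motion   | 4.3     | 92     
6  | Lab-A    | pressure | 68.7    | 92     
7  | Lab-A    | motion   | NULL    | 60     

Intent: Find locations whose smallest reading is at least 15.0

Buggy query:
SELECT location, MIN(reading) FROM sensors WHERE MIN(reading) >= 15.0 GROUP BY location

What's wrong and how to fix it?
Bug: Aggregates like MIN are computed per group after WHERE runs

Fix: Use HAVING for the per-group MIN condition

Corrected query:
SELECT location, MIN(reading) FROM sensors GROUP BY location HAVING MIN(reading) >= 15.0

Result:
location | MIN(reading)
---------+-------------
Lab-A    | 18.7        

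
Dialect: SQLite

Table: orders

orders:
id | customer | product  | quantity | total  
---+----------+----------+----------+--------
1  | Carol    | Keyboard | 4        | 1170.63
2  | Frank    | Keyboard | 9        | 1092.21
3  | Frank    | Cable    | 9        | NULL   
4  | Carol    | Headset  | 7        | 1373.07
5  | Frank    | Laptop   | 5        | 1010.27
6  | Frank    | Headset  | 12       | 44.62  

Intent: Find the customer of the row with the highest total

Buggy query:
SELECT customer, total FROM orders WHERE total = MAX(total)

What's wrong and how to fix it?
Bug: WHERE is evaluated per row; an aggregate over the whole table isn't defined there

Fix: Use a subquery: WHERE total = (SELECT MAX(total) FROM orders)

Corrected query:
SELECT customer, total FROM orders WHERE total = (SELECT MAX(total) FROM orders)

Result:
customer | total  
---------+--------
Carol    | 1373.07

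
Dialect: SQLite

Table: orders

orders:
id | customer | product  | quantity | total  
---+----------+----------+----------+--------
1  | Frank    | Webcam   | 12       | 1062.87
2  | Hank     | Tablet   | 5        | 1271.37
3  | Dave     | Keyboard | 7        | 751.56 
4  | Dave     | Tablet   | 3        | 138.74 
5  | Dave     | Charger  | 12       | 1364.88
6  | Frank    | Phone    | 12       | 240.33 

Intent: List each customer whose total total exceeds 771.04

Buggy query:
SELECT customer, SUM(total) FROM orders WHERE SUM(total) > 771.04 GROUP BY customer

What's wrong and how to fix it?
Bug: WHERE runs before GROUP BY, so aggregates aren't available there

Fix: Move the aggregate condition to a HAVING clause

Corrected query:
SELECT customer, SUM(total) FROM orders GROUP BY customer HAVING SUM(total) > 771.04

Result:
customer | SUM(total)
---------+-----------
Dave     | 2255.18   
Frank    | 1303.2    
Hank     | 1271.37   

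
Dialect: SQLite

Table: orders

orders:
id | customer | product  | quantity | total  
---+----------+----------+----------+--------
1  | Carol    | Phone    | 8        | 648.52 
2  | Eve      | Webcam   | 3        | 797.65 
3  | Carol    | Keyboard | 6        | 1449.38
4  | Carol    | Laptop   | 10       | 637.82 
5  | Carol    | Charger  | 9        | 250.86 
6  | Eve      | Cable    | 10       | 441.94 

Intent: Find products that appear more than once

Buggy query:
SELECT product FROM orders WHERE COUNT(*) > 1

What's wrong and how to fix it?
Bug: WHERE can't reference COUNT(*); aggregates are computed after WHERE

Fix: Group first, then use HAVING for the count condition

Corrected query:
SELECT product FROM orders GROUP BY product HAVING COUNT(*) > 1

Result:
(no rows)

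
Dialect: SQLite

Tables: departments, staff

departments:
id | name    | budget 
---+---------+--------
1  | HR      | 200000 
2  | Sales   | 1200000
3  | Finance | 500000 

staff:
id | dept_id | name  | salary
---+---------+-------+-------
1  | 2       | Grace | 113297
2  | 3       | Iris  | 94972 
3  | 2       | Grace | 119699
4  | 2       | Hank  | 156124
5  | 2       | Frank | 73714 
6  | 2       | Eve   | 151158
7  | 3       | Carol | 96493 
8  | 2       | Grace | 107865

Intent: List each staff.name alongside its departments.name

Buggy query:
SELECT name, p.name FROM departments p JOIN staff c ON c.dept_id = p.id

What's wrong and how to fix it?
Bug: 'name' exists in both joined tables, so the database can't tell which one is meant

Fix: Qualify the column with its table alias (c.name)

Corrected query:
SELECT c.name, p.name FROM departments p JOIN staff c ON c.dept_id = p.id

Result:
name  | name   
------+--------
Grace | Sales  
Iris  | Finance
Grace | Sales  
Hank  | Sales  
Frank | Sales  
Eve   | Sales  
Carol | Finance
Grace | Sales  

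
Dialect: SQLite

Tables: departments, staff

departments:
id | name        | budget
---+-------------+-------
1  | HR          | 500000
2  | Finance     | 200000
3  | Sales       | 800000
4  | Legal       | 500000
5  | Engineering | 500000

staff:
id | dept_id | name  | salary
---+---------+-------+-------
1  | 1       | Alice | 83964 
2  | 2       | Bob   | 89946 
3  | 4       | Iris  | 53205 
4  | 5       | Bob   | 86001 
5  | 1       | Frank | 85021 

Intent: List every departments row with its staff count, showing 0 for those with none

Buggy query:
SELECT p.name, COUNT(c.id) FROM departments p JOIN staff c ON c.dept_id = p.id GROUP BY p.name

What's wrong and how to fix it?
Bug: INNER JOIN drops departments rows that have no matching staff rows

Fix: Use LEFT JOIN so parents without children still appear (COUNT(c.id) gives 0)

Corrected query:
SELECT p.name, COUNT(c.id) FROM departments p LEFT JOIN staff c ON c.dept_id = p.id GROUP BY p.name

Result:
name        | COUNT(c.id)
------------+------------
Engineering | 1          
Finance     | 1          
HR          | 2          
Legal       | 1          
Sales       | 0          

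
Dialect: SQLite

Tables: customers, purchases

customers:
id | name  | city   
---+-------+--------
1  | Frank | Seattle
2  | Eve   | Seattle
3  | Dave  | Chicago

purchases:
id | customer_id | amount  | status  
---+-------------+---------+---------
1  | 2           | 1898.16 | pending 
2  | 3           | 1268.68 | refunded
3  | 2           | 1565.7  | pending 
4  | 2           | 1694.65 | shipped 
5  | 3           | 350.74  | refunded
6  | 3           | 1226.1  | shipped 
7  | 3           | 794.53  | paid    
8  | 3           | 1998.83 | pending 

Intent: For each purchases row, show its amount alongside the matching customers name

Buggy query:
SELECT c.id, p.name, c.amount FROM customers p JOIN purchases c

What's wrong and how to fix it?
Bug: JOIN with no ON clause produces a cartesian product; every purchases row pairs with every customers row

Fix: Add ON c.customer_id = p.id to the JOIN

Corrected query:
SELECT c.id, p.name, c.amount FROM customers p JOIN purchases c ON c.customer_id = p.id

Result:
id | name | amount 
---+------+--------
1  | Eve  | 1898.16
2  | Dave | 1268.68
3  | Eve  | 1565.7 
4  | Eve  | 1694.65
5  | Dave | 350.74 
6  | Dave | 1226.1 
7  | Dave | 794.53 
8  | Dave | 1998.83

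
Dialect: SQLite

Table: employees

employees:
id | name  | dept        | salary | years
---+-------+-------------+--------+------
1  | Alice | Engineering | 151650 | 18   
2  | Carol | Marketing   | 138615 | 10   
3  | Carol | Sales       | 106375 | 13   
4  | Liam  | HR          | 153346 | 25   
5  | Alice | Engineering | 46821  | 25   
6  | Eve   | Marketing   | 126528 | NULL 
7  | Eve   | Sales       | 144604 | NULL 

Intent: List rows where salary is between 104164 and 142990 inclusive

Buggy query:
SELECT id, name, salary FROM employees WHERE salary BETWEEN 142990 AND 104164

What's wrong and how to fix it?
Bug: The bounds are reversed; BETWEEN a AND b requires a <= b to match anything

Fix: Write BETWEEN 104164 AND 142990

Corrected query:
SELECT id, name, salary FROM employees WHERE salary BETWEEN 104164 AND 142990

Result:
id | name  | salary
---+-------+-------
2  | Carol | 138615
3  | Carol | 106375
6  | Eve   | 126528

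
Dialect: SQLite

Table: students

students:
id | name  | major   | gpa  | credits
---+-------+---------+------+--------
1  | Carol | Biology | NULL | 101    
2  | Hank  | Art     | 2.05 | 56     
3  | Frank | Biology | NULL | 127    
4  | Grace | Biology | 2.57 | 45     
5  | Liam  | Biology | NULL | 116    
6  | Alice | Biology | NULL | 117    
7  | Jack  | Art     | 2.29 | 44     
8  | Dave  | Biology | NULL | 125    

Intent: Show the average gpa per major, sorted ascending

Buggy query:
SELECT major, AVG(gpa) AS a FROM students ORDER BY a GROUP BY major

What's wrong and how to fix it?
Bug: GROUP BY must precede ORDER BY

Fix: Reorder: SELECT … FROM … GROUP BY … ORDER BY …

Corrected query:
SELECT major, AVG(gpa) AS a FROM students GROUP BY major ORDER BY a

Result:
major   | a   
--------+-----
Art     | 2.17
Biology | 2.57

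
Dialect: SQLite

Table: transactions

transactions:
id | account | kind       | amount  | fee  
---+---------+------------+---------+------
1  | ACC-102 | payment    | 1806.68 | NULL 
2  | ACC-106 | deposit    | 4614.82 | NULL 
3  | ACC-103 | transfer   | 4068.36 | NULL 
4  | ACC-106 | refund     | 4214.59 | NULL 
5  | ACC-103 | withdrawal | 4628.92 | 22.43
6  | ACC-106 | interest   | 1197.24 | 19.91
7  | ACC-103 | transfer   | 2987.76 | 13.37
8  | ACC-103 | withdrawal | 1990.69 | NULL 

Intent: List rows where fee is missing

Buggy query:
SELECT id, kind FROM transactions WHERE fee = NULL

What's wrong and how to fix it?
Bug: '= NULL' is always unknown in SQL three-valued logic, so no rows match

Fix: Replace '= NULL' with 'IS NULL'

Corrected query:
SELECT id, kind FROM transactions WHERE fee IS NULL

Result:
id | kind      
---+-----------
1  | payment   
2  | deposit   
3  | transfer  
4  | refund    
8  | withdrawal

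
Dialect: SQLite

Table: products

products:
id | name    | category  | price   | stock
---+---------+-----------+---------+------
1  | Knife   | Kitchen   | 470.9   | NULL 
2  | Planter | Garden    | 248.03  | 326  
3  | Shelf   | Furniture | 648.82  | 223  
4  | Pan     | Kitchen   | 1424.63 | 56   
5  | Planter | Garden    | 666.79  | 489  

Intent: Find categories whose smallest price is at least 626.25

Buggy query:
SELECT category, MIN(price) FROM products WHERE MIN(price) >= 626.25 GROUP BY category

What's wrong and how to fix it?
Bug: MIN() in WHERE is a misuse of aggregate

Fix: Use HAVING for the per-group MIN condition

Corrected query:
SELECT category, MIN(price) FROM products GROUP BY category HAVING MIN(price) >= 626.25

Result:
category  | MIN(price)
----------+-----------
Furniture | 648.82    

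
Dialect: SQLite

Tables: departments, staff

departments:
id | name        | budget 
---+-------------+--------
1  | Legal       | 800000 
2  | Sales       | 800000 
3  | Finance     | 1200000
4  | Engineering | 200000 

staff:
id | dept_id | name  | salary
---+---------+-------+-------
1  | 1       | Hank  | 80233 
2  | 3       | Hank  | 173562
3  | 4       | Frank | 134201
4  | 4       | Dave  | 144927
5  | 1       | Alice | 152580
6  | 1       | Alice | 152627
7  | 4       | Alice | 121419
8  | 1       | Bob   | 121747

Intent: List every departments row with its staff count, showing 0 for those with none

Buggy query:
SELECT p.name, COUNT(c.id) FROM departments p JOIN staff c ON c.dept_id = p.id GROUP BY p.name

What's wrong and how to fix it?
Bug: INNER JOIN drops departments rows that have no matching staff rows

Fix: Switch to LEFT JOIN to retain unmatched parent rows

Corrected query:
SELECT p.name, COUNT(c.id) FROM departments p LEFT JOIN staff c ON c.dept_id = p.id GROUP BY p.name

Result:
name        | COUNT(c.id)
------------+------------
Engineering | 3          
Finance     | 1          
Legal       | 4          
Sales       | 0          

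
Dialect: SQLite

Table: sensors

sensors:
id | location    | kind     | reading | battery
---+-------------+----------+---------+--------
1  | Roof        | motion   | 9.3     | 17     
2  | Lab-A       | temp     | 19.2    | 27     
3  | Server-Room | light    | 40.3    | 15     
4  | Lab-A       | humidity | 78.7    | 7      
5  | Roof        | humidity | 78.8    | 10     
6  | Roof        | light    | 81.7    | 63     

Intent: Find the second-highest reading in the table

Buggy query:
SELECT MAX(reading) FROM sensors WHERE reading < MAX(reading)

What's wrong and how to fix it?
Bug: MAX(reading) on the right of the comparison is an aggregate-in-WHERE error

Fix: Put the inner MAX in a scalar subquery

Corrected query:
SELECT MAX(reading) FROM sensors WHERE reading < (SELECT MAX(reading) FROM sensors)

Result:
MAX(reading)
------------
78.8        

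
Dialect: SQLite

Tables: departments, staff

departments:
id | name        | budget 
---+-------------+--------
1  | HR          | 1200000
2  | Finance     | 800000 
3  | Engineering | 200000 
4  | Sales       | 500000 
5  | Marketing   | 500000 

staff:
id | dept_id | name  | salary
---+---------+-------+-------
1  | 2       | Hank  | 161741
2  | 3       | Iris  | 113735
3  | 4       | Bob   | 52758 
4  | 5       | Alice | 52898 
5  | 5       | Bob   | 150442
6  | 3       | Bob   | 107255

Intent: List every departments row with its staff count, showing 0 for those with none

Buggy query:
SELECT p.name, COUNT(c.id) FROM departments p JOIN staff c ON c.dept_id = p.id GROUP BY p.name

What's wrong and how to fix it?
Bug: INNER JOIN drops departments rows that have no matching staff rows

Fix: Switch to LEFT JOIN to retain unmatched parent rows

Corrected query:
SELECT p.name, COUNT(c.id) FROM departments p LEFT JOIN staff c ON c.dept_id = p.id GROUP BY p.name

Result:
name        | COUNT(c.id)
------------+------------
Engineering | 2          
Finance     | 1          
HR          | 0          
Marketing   | 2          
Sales       | 1          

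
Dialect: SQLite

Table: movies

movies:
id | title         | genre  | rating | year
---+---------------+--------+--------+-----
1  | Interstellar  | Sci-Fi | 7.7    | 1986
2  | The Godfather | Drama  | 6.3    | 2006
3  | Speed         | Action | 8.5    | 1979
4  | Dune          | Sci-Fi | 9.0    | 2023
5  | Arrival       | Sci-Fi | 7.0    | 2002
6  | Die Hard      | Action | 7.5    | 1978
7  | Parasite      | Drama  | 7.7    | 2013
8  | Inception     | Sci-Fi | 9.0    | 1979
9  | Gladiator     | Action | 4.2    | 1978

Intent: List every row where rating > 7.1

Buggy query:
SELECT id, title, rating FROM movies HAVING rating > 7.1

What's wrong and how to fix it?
Bug: HAVING filters the output of aggregation, but this query has no GROUP BY and no aggregate functions, so SQLite rejects it (HAVING clause on a non-aggregate query); the condition here is per row

Fix: Use WHERE for row-level filtering

Corrected query:
SELECT id, title, rating FROM movies WHERE rating > 7.1

Result:
id | title        | rating
---+--------------+-------
1  | Interstellar | 7.7   
3  | Speed        | 8.5   
4  | Dune         | 9     
6  | Die Hard     | 7.5   
7  | Parasite     | 7.7   
8  | Inception    | 9     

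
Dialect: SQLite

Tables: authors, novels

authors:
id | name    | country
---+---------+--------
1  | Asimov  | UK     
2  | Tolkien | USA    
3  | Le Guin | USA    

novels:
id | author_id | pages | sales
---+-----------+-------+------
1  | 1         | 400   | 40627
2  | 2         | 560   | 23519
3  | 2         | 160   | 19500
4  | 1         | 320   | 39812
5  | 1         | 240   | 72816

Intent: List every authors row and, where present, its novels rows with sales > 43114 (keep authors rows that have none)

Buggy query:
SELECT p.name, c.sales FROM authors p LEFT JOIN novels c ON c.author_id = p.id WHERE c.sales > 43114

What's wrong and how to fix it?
Bug: A WHERE condition on the right-hand table after LEFT JOIN drops unmatched parents

Fix: Move the right-table condition into the ON clause so unmatched parents are kept

Corrected query:
SELECT p.name, c.sales FROM authors p LEFT JOIN novels c ON c.author_id = p.id AND c.sales > 43114

Result:
name    | sales
--------+------
Asimov  | 72816
Tolkien | NULL 
Le Guin | NULL 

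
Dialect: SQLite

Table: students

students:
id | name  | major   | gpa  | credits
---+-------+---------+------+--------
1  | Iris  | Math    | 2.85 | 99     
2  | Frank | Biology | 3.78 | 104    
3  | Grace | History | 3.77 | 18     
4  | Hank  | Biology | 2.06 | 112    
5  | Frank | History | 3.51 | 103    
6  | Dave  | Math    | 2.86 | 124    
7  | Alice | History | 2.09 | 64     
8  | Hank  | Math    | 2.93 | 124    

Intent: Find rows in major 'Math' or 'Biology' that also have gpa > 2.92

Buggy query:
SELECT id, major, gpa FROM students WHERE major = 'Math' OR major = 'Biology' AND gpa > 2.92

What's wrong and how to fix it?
Bug: AND binds tighter than OR, so this parses as major = 'Math' OR (major = 'Biology' AND gpa > 2.92)

Fix: Group the OR with parentheses (or use IN), then AND the threshold

Corrected query:
SELECT id, major, gpa FROM students WHERE (major = 'Math' OR major = 'Biology') AND gpa > 2.92

Result:
id | major   | gpa 
---+---------+-----
2  | Biology | 3.78
8  | Math    | 2.93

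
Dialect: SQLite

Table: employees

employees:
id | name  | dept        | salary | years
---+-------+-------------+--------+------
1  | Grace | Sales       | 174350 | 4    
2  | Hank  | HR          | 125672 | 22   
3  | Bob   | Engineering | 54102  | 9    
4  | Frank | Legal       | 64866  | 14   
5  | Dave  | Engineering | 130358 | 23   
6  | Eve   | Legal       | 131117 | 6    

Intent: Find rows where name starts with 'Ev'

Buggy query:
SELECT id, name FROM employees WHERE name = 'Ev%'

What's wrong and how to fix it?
Bug: '=' compares the literal string including the % character; pattern matching needs LIKE

Fix: Use LIKE for wildcard pattern matching

Corrected query:
SELECT id, name FROM employees WHERE name LIKE 'Ev%'

Result:
id | name
---+-----
6  | Eve 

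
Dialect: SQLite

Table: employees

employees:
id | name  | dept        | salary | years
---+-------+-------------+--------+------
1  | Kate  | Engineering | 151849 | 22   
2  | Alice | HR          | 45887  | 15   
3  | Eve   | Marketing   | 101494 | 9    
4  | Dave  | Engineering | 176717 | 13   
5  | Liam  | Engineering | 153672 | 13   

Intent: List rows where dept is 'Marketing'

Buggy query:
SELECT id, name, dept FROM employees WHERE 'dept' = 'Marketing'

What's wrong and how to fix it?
Bug: 'dept' in single quotes is a string literal, not the column; the comparison is literal-vs-literal and never true

Fix: Remove the quotes around the column name (or use double quotes for an identifier)

Corrected query:
SELECT id, name, dept FROM employees WHERE dept = 'Marketing'

Result:
id | name | dept     
---+------+----------
3  | Eve  | Marketing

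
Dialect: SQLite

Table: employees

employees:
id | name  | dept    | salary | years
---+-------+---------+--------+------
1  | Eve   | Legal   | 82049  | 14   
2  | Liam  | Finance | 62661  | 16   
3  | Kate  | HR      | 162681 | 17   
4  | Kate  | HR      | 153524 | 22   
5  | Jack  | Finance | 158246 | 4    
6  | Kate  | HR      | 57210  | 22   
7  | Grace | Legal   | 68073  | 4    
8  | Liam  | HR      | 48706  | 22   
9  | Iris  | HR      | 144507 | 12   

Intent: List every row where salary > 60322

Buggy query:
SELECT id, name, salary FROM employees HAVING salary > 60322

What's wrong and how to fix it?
Bug: HAVING filters the output of aggregation, but this query has no GROUP BY and no aggregate functions, so SQLite rejects it (HAVING clause on a non-aggregate query); the condition here is per row

Fix: Use WHERE for row-level filtering

Corrected query:
SELECT id, name, salary FROM employees WHERE salary > 60322

Result:
id | name  | salary
---+-------+-------
1  | Eve   | 82049 
2  | Liam  | 62661 
3  | Kate  | 162681
4  | Kate  | 153524
5  | Jack  | 158246
7  | Grace | 68073 
9  | Iris  | 144507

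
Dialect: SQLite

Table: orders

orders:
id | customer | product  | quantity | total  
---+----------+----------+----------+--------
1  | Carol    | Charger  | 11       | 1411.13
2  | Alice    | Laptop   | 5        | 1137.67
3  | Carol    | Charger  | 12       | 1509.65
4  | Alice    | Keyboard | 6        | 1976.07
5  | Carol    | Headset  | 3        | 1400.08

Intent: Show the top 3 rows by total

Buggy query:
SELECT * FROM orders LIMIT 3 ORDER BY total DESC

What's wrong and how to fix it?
Bug: ORDER BY cannot follow LIMIT; LIMIT is the final clause

Fix: Sort with ORDER BY, then apply LIMIT

Corrected query:
SELECT * FROM orders ORDER BY total DESC LIMIT 3

Result:
id | customer | product  | quantity | total  
---+----------+----------+----------+--------
4  | Alice    | Keyboard | 6        | 1976.07
3  | Carol    | Charger  | 12       | 1509.65
1  | Carol    | Charger  | 11       | 1411.13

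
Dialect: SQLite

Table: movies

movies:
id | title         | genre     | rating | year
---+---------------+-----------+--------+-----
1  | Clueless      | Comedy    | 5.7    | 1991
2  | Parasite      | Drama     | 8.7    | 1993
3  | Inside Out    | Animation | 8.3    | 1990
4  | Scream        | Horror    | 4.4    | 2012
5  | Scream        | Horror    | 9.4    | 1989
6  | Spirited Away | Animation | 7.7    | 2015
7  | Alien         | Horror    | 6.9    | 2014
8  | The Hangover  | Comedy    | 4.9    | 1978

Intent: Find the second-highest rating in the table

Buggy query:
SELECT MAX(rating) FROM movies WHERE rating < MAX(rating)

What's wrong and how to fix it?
Bug: The inner MAX is an aggregate inside WHERE, which is not allowed

Fix: Put the inner MAX in a scalar subquery

Corrected query:
SELECT MAX(rating) FROM movies WHERE rating < (SELECT MAX(rating) FROM movies)

Result:
MAX(rating)
-----------
8.7        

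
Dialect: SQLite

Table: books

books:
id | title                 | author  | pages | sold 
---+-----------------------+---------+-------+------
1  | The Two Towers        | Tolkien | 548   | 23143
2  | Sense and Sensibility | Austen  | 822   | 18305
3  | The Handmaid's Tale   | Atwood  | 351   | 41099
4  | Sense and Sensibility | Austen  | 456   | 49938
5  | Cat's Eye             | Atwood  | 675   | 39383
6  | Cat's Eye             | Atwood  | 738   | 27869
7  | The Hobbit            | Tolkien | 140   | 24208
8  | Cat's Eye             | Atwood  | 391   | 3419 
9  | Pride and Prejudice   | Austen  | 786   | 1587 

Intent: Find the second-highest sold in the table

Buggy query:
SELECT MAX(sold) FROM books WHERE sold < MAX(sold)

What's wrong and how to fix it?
Bug: MAX(sold) on the right of the comparison is an aggregate-in-WHERE error

Fix: Compute the overall MAX in a subquery, then take MAX of rows below it

Corrected query:
SELECT MAX(sold) FROM books WHERE sold < (SELECT MAX(sold) FROM books)

Result:
MAX(sold)
---------
41099    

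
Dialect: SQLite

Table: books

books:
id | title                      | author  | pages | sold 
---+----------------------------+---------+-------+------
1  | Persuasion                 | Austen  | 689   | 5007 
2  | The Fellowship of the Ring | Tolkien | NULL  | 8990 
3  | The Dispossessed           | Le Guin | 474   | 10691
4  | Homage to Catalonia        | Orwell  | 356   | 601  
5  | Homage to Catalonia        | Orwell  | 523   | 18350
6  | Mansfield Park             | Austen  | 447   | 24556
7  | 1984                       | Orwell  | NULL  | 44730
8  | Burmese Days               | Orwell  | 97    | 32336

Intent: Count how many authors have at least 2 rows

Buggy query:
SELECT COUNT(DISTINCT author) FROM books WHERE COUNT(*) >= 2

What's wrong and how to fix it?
Bug: WHERE filters individual rows, not groups, so a group-level COUNT is invalid there

Fix: Use a subquery that GROUPs and filters with HAVING, then count its rows

Corrected query:
SELECT COUNT(*) FROM (SELECT author FROM books GROUP BY author HAVING COUNT(*) >= 2)

Result:
COUNT(*)
--------
2       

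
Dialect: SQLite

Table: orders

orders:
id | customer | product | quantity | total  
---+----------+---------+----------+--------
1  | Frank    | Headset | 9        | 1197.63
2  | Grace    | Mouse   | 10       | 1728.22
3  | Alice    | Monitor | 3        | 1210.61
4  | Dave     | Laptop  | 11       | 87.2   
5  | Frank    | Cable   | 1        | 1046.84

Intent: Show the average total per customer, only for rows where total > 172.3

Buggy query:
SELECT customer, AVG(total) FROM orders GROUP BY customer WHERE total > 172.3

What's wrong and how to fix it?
Bug: WHERE cannot follow GROUP BY

Fix: Move the WHERE clause before GROUP BY

Corrected query:
SELECT customer, AVG(total) FROM orders WHERE total > 172.3 GROUP BY customer

Result:
customer | AVG(total)
---------+-----------
Alice    | 1210.61   
Frank    | 1122.235  
Grace    | 1728.22   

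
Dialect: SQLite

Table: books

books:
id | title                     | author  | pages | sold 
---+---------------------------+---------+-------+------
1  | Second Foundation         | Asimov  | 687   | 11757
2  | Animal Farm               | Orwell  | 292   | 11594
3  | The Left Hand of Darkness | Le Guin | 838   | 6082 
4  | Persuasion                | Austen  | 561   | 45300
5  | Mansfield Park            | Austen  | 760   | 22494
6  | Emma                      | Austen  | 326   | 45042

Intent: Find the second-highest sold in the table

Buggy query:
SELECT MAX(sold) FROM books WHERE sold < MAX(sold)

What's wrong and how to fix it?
Bug: The inner MAX is an aggregate inside WHERE, which is not allowed

Fix: Compute the overall MAX in a subquery, then take MAX of rows below it

Corrected query:
SELECT MAX(sold) FROM books WHERE sold < (SELECT MAX(sold) FROM books)

Result:
MAX(sold)
---------
45042    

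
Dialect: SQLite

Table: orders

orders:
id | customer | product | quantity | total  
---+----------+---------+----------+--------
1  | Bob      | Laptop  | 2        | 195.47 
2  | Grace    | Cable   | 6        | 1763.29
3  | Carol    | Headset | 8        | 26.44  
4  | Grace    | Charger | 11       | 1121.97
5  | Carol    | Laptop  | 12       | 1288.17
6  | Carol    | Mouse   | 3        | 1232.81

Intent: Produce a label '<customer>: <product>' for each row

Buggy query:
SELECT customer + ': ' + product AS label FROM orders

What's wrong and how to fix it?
Bug: SQLite uses || for string concatenation; + coerces text to numbers (yielding 0)

Fix: Use the || operator for string concatenation

Corrected query:
SELECT customer || ': ' || product AS label FROM orders

Result:
label         
--------------
Bob: Laptop   
Grace: Cable  
Carol: Headset
Grace: Charger
Carol: Laptop 
Carol: Mouse  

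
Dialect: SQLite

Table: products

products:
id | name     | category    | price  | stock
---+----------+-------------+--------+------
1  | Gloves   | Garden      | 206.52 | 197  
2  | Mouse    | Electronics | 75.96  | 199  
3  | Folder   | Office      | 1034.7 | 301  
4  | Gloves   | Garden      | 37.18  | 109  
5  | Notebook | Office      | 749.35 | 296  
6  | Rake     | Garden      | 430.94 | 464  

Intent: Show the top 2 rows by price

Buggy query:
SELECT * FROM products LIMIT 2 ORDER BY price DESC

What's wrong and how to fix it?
Bug: ORDER BY cannot follow LIMIT; LIMIT is the final clause

Fix: Sort with ORDER BY, then apply LIMIT

Corrected query:
SELECT * FROM products ORDER BY price DESC LIMIT 2

Result:
id | name     | category | price  | stock
---+----------+----------+--------+------
3  | Folder   | Office   | 1034.7 | 301  
5  | Notebook | Office   | 749.35 | 296  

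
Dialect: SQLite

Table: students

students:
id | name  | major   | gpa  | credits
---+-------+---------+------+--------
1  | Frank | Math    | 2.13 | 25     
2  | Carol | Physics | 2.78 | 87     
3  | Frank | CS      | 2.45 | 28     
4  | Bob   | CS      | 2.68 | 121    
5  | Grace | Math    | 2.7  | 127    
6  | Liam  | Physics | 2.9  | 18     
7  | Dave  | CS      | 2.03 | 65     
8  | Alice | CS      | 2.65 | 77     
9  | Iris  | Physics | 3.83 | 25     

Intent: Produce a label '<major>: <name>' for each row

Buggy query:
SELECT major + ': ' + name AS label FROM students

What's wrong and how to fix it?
Bug: SQLite uses || for string concatenation; + coerces text to numbers (yielding 0)

Fix: Replace + with || to concatenate text

Corrected query:
SELECT major || ': ' || name AS label FROM students

Result:
label         
--------------
Math: Frank   
Physics: Carol
CS: Frank     
CS: Bob       
Math: Grace   
Physics: Liam 
CS: Dave      
CS: Alice     
Physics: Iris 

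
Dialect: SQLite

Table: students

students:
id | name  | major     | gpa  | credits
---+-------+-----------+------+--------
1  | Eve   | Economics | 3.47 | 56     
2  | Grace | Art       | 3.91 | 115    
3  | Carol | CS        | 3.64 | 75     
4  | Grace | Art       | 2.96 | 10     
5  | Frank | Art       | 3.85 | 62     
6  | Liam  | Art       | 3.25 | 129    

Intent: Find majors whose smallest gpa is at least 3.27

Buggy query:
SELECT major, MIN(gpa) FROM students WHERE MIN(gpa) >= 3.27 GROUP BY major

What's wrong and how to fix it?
Bug: MIN() in WHERE is a misuse of aggregate

Fix: Replace WHERE with HAVING after the GROUP BY

Corrected query:
SELECT major, MIN(gpa) FROM students GROUP BY major HAVING MIN(gpa) >= 3.27

Result:
major     | MIN(gpa)
----------+---------
CS        | 3.64    
Economics | 3.47    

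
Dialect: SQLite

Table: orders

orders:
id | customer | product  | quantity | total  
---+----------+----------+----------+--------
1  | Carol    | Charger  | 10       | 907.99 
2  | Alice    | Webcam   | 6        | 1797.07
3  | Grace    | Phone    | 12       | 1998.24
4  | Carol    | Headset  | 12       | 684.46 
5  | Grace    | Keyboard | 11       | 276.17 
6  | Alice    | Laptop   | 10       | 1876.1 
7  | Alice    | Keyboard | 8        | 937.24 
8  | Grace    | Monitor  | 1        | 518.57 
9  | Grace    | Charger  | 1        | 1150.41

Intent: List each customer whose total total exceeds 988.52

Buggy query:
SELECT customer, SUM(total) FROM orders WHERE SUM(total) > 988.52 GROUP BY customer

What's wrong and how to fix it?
Bug: SUM(total) is an aggregate, but WHERE filters rows before aggregation

Fix: Use HAVING (which filters groups after aggregation) instead of WHERE

Corrected query:
SELECT customer, SUM(total) FROM orders GROUP BY customer HAVING SUM(total) > 988.52

Result:
customer | SUM(total)
---------+-----------
Alice    | 4610.41   
Carol    | 1592.45   
Grace    | 3943.39   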